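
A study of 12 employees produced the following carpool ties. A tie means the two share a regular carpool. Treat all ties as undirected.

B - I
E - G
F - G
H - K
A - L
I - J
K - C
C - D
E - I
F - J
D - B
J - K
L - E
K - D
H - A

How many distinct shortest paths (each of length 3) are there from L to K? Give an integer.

The shortest distance is 3, and the only length-3 path is L–A–H–K. So there is exactly 1 shortest path.

1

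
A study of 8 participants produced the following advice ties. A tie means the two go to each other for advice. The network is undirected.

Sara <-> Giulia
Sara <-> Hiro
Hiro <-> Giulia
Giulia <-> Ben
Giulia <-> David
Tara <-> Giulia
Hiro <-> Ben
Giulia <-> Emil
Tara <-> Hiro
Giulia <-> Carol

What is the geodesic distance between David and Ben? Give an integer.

2

One shortest route is David – Giulia – Ben, which uses 2 edges, and David and Ben are not directly tied, so nothing shorter exists. So d(David,Ben) = 2.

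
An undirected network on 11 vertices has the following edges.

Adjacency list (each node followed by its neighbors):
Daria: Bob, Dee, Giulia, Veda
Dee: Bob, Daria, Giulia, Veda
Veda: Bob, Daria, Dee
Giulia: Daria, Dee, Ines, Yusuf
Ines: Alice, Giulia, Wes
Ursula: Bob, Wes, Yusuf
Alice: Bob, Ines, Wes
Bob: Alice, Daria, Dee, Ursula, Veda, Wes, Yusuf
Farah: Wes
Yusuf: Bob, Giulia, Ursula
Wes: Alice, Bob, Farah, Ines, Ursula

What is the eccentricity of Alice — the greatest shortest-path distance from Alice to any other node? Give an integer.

2

Distances from Alice: Bob:1, Daria:2, Dee:2, Farah:2, Giulia:2, Ines:1, Ursula:2, Veda:2, Wes:1, Yusuf:2.
The largest is 2 (to Giulia, Farah, Ursula, Daria, Veda, Dee, and Yusuf), so the eccentricity of Alice is 2.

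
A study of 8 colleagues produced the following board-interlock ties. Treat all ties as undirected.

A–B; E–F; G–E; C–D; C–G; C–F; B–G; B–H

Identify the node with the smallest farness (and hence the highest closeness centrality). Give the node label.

Farness (sum of distances to all others) for each node — A:19, B:13, C:13, D:19, E:15, F:17, G:11, H:19.
The smallest farness is 11, for G, so G has the highest closeness.

G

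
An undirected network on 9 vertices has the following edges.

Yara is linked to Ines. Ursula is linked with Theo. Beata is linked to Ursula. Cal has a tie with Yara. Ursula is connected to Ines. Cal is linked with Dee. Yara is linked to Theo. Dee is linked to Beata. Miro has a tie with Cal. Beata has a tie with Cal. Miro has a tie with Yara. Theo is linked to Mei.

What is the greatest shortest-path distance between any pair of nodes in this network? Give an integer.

4

Eccentricity of each node (its greatest distance to any other): Beata:3, Cal:3, Dee:4, Ines:3, Mei:4, Miro:3, Theo:3, Ursula:3, Yara:2.
The maximum eccentricity is 4, realized for instance by the pair Mei–Dee via Mei – Theo – Yara – Cal – Dee. So the diameter is 4.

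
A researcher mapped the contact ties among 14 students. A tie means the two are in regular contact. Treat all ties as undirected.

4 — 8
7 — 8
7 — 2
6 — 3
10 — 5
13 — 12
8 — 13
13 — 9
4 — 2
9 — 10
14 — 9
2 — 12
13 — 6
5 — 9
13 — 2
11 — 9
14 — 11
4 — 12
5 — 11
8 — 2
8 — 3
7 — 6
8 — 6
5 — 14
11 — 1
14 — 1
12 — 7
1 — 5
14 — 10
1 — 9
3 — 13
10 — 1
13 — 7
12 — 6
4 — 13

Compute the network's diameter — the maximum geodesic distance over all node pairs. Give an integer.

3

Eccentricity of each node (its greatest distance to any other): 1:3, 2:3, 3:3, 4:3, 5:3, 6:3, 7:3, 8:3, 9:2, 10:3, 11:3, 12:3, 13:2, 14:3.
The maximum eccentricity is 3, realized for instance by the pair 4–5 via 4 – 13 – 9 – 5. So the diameter is 3.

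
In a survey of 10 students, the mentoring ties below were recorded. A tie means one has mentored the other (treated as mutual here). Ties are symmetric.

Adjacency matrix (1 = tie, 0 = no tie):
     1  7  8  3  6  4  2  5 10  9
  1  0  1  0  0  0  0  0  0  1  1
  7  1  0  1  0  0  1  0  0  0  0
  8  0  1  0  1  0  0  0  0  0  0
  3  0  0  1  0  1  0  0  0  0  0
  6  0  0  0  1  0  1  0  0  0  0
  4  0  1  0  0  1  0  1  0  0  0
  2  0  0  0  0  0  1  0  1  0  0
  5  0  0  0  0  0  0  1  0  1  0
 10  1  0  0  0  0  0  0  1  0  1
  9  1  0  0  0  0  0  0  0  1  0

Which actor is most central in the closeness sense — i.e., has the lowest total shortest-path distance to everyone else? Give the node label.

7

Farness (sum of distances to all others) for each node — 1:18, 2:20, 3:24, 4:17, 5:22, 6:22, 7:16, 8:21, 9:23, 10:21.
The smallest farness is 16, for 7, so 7 has the highest closeness.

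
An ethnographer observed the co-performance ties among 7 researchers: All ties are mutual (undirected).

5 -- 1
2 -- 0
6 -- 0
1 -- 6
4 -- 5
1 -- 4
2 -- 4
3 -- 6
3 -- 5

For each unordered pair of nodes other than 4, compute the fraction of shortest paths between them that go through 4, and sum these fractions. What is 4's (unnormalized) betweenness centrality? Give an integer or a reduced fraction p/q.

17/6

Pairs whose geodesics pass through 4 — 2–1: 1; 2–5: 1; 2–3: 1/2; 5–0: 1/3.
All other pairs contribute 0.
Summing the contributions gives betweenness(4) = 17/6.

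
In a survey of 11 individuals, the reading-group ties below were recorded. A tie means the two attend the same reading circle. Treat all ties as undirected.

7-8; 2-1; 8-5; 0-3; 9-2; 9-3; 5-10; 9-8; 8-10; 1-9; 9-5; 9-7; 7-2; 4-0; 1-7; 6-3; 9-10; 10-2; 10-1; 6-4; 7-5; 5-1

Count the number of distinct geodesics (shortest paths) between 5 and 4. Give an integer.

2

The shortest distance is 4. The length-4 paths are: 5–9–3–6–4; 5–9–3–0–4.
That gives 2 distinct shortest paths.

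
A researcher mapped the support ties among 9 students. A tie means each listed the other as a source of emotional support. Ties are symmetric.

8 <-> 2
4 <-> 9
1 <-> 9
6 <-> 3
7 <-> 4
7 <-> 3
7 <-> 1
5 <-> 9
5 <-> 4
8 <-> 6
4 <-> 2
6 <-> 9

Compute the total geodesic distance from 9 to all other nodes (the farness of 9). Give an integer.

12

Distances from 9: 1:1, 2:2, 3:2, 4:1, 5:1, 6:1, 7:2, 8:2.
Sum = 1 + 2 + 2 + 1 + 1 + 1 + 2 + 2 = 12.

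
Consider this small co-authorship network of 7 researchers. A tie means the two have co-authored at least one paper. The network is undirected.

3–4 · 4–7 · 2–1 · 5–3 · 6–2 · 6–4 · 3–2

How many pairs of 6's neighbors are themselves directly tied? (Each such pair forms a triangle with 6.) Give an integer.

6's neighbors are 2 and 4, but none of them are tied to each other, so no triangle contains 6.

0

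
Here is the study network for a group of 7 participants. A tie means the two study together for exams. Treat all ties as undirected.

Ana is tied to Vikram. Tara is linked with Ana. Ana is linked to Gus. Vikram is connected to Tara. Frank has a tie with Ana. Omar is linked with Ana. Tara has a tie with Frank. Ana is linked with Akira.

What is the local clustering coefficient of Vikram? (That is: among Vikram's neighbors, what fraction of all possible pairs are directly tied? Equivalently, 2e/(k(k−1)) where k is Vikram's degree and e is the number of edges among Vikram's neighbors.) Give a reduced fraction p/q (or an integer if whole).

Vikram's neighbors: Ana and Tara (k = 2).
Possible neighbor pairs: C(2,2) = 1. Edges among them: Ana–Tara → e = 1.
Clustering(Vikram) = 1/1.

1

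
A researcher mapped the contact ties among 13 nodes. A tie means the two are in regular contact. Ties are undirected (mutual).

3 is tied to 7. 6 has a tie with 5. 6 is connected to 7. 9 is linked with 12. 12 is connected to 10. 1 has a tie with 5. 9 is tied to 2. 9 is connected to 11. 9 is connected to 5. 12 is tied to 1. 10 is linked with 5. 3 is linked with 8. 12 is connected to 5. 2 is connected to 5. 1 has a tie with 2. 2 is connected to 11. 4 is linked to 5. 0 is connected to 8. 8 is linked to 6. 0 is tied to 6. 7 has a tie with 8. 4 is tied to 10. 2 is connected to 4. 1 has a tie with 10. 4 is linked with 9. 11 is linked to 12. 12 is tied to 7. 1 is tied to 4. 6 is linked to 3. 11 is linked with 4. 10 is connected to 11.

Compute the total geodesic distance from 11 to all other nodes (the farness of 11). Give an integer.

24

Distances from 11: 0:4, 1:2, 2:1, 3:3, 4:1, 5:2, 6:3, 7:2, 8:3, 9:1, 10:1, 12:1.
Sum = 4 + 2 + 1 + 3 + 1 + 2 + 3 + 2 + 3 + 1 + 1 + 1 = 24.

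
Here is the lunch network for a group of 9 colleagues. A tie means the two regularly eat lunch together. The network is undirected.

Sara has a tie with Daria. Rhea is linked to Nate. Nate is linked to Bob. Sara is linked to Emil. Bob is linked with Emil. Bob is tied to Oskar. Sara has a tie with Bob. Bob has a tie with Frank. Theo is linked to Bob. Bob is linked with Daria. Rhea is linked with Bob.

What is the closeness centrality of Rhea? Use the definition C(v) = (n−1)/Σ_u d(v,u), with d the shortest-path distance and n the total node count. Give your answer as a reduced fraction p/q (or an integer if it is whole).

Distances from Rhea: Bob:1, Daria:2, Emil:2, Frank:2, Nate:1, Oskar:2, Sara:2, Theo:2. Sum = 14.
n = 9, so closeness = 8/14 = 4/7.

4/7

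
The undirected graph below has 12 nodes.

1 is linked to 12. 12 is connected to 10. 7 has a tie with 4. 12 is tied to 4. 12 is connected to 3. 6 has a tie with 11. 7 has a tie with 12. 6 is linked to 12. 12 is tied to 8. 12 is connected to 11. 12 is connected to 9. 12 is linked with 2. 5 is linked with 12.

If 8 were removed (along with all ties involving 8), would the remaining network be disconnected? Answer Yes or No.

No

Even without 8, every remaining node can still reach every other (the residual graph is connected), so 8 is not a cut vertex.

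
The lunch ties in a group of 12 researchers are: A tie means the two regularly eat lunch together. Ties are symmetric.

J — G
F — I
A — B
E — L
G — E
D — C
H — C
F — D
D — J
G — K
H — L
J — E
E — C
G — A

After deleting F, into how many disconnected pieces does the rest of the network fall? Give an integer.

2

Without F, the remaining ties split the others into: {A, B, C, D, E, G, H, J, K, L}; {I}.
That's 2 separate components.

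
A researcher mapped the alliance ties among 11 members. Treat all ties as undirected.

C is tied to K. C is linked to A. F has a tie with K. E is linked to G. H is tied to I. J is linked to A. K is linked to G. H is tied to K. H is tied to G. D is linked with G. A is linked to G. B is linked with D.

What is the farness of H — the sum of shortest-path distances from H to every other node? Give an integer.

Distances from H: A:2, B:3, C:2, D:2, E:2, F:2, G:1, I:1, J:3, K:1.
Sum = 2 + 3 + 2 + 2 + 2 + 2 + 1 + 1 + 3 + 1 = 19.

19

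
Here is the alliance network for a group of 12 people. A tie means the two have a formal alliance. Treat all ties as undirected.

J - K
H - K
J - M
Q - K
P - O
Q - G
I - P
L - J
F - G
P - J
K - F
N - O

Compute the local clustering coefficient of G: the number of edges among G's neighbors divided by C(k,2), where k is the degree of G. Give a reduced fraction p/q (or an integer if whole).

G's neighbors: F and Q (k = 2).
Possible neighbor pairs: C(2,2) = 1. Edges among them: none → e = 0.
Clustering(G) = 0/1.

0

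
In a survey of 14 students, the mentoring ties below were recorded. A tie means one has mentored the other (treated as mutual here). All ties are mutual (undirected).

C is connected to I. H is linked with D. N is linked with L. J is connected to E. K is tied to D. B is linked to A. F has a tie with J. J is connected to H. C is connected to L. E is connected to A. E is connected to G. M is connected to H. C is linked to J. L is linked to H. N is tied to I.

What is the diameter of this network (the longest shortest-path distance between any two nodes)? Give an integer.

6

Eccentricity of each node (its greatest distance to any other): A:5, B:6, C:4, D:5, E:4, F:4, G:5, H:4, I:5, J:3, K:6, L:5, M:5, N:6.
The maximum eccentricity is 6, realized for instance by the pair B–K via B – A – E – J – H – D – K. So the diameter is 6.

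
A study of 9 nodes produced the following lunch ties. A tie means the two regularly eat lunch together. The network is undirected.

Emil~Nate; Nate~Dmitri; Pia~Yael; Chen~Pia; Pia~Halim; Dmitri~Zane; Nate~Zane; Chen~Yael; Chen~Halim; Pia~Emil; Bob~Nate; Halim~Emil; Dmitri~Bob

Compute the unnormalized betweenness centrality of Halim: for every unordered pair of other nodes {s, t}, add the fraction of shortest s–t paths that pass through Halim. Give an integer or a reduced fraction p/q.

5/2

Pairs whose geodesics pass through Halim — Chen–Emil: 1/2; Chen–Nate: 1/2; Chen–Bob: 1/2; Chen–Zane: 1/2; Chen–Dmitri: 1/2.
All other pairs contribute 0.
Summing the contributions gives betweenness(Halim) = 5/2.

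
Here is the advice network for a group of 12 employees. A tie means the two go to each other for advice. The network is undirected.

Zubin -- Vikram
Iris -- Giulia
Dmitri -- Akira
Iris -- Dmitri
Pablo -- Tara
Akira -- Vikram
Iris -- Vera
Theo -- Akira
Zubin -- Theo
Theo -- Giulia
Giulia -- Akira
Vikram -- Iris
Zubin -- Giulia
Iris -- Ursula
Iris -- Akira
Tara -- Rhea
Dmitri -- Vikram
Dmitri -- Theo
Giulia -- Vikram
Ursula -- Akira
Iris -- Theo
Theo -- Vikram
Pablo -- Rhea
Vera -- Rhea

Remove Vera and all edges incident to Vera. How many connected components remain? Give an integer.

2

Without Vera, the remaining ties split the others into: {Pablo, Rhea, Tara}; {Akira, Dmitri, Giulia, Iris, Theo, Ursula, Vikram, Zubin}.
That's 2 separate components.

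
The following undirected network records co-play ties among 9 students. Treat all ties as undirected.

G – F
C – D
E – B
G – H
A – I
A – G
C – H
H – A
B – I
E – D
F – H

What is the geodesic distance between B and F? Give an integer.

4

One shortest route is B – I – A – H – F, which uses 4 edges, and at distance 3 from B we only reach {C, G, H}, which does not include F. So d(B,F) = 4.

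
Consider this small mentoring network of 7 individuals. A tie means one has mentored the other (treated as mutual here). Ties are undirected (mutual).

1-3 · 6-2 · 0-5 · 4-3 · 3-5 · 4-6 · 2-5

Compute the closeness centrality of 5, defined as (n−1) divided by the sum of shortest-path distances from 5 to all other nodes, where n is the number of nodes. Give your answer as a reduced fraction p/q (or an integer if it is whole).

2/3

Distances from 5: 0:1, 1:2, 2:1, 3:1, 4:2, 6:2. Sum = 9.
n = 7, so closeness = 6/9 = 2/3.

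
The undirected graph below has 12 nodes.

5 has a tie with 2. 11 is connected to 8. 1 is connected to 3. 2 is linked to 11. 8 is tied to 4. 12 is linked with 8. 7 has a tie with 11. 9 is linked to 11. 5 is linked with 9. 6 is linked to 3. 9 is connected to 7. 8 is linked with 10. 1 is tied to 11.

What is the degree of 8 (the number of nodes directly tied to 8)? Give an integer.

8 is directly tied to 4, 10, 11, and 12. That is 4 neighbors, so the degree of 8 is 4.

4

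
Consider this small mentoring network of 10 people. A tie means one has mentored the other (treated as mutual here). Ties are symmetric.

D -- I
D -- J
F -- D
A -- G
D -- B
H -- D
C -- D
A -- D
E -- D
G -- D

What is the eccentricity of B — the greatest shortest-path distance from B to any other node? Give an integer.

Distances from B: A:2, C:2, D:1, E:2, F:2, G:2, H:2, I:2, J:2.
The largest is 2 (to C, H, J, A, E, I, G, and F), so the eccentricity of B is 2.

2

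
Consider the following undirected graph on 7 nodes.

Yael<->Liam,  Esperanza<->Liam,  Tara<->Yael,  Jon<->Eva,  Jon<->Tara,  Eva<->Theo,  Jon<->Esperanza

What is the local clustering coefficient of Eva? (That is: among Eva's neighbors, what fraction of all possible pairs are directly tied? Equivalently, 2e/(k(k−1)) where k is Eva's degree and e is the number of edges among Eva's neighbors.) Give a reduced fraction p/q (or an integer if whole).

0

Eva's neighbors: Jon and Theo (k = 2).
Possible neighbor pairs: C(2,2) = 1. Edges among them: none → e = 0.
Clustering(Eva) = 0/1.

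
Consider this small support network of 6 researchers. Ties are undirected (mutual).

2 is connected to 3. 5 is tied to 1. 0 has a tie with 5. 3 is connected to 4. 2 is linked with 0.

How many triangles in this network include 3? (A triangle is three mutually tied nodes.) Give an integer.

3's neighbors are 2 and 4, but none of them are tied to each other, so no triangle contains 3.

0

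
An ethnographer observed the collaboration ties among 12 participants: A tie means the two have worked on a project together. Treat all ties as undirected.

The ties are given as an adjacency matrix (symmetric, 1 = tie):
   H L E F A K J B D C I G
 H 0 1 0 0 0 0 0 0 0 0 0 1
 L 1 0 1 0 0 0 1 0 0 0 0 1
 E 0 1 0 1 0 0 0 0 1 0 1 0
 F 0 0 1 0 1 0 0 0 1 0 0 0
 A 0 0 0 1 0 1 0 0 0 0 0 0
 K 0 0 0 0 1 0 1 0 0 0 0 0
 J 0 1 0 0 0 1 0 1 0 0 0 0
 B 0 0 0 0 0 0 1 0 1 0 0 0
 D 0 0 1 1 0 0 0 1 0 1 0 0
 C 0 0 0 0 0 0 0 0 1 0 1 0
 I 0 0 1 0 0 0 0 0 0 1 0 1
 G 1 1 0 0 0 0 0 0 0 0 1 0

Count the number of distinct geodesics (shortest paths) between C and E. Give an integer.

2

The shortest distance is 2. The length-2 paths are: C–D–E; C–I–E.
That gives 2 distinct shortest paths.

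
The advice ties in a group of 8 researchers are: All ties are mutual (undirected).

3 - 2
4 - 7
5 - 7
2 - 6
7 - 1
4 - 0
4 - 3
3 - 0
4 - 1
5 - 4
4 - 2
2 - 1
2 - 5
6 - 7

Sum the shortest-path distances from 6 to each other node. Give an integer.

Distances from 6: 0:3, 1:2, 2:1, 3:2, 4:2, 5:2, 7:1.
Sum = 3 + 2 + 1 + 2 + 2 + 2 + 1 = 13.

13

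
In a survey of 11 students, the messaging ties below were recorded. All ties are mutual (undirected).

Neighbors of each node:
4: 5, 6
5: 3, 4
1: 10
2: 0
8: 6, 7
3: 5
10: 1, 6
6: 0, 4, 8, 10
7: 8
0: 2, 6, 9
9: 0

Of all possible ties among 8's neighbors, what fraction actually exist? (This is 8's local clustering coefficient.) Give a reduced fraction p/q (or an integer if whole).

0

8's neighbors: 6 and 7 (k = 2).
Possible neighbor pairs: C(2,2) = 1. Edges among them: none → e = 0.
Clustering(8) = 0/1.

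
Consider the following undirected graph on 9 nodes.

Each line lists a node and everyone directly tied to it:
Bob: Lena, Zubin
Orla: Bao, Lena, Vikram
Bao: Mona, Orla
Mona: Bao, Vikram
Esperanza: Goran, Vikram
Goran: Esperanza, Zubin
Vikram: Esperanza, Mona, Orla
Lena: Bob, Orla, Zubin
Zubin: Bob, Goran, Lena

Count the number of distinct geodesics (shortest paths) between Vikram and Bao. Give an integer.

The shortest distance is 2. The length-2 paths are: Vikram–Orla–Bao; Vikram–Mona–Bao.
That gives 2 distinct shortest paths.

2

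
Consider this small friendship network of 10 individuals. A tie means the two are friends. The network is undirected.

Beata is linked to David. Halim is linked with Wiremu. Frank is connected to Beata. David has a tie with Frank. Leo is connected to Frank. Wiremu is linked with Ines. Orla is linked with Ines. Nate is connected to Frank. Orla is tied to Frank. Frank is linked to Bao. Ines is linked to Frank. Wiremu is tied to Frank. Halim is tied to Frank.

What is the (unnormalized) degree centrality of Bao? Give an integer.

1

Bao is directly tied to Frank. That is 1 neighbor, so the degree of Bao is 1.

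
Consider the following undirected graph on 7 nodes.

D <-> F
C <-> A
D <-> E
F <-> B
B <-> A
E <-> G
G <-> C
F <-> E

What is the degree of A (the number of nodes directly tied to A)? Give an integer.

A is directly tied to B and C. That is 2 neighbors, so the degree of A is 2.

2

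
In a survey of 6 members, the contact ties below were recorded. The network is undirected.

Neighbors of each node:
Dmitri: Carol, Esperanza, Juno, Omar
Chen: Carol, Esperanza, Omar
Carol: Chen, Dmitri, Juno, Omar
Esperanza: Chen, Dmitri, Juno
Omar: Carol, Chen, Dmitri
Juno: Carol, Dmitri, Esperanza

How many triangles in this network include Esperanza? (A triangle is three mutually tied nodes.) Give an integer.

Esperanza's neighbors: Chen, Dmitri, and Juno.
Neighbor pairs that are themselves tied: Esperanza–Dmitri–Juno. Each forms one triangle with Esperanza, for 1 in total.

1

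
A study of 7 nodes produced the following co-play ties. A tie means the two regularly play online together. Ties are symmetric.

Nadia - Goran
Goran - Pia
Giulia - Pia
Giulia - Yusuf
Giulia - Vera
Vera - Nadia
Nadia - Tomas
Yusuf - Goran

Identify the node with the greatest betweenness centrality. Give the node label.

Unnormalized betweenness of each node: Giulia:5/2, Goran:9/2, Nadia:6, Pia:1/2, Tomas:0, Vera:2, Yusuf:1/2.
Nadia has the largest value, 6, making it the main broker — the node through which the most shortest paths run.

Nadia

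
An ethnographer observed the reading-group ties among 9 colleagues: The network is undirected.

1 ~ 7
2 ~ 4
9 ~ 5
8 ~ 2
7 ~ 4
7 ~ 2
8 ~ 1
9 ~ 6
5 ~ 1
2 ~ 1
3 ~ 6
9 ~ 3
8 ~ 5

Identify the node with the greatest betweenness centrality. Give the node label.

Unnormalized betweenness of each node: 1:55/6, 2:14/3, 3:0, 4:0, 5:15, 6:0, 7:11/6, 8:10/3, 9:12.
5 has the largest value, 15, making it the main broker — the node through which the most shortest paths run.

5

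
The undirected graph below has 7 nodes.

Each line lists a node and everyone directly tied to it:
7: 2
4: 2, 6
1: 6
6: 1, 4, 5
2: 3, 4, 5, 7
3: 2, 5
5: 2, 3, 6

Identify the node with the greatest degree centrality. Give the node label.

Degrees — 1:1, 2:4, 3:2, 4:2, 5:3, 6:3, 7:1.
The maximum is 4, attained only by 2.

2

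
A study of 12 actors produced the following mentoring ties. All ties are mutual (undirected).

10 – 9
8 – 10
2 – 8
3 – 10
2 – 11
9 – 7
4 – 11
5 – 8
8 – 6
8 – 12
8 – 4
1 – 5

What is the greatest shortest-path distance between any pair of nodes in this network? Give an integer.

5

Eccentricity of each node (its greatest distance to any other): 1:5, 2:4, 3:4, 4:4, 5:4, 6:4, 7:5, 8:3, 9:4, 10:3, 11:5, 12:4.
The maximum eccentricity is 5, realized for instance by the pair 1–7 via 1 – 5 – 8 – 10 – 9 – 7. So the diameter is 5.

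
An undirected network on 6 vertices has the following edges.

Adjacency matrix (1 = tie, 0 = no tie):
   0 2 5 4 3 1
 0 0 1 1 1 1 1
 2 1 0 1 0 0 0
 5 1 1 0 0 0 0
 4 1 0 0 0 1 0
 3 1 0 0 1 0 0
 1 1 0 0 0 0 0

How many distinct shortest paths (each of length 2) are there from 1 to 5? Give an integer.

The shortest distance is 2, and the only length-2 path is 1–0–5. So there is exactly 1 shortest path.

1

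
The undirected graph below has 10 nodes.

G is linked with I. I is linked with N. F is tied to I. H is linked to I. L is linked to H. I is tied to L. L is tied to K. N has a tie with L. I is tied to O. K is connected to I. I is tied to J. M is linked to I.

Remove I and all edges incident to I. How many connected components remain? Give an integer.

Without I, the remaining ties split the others into: {H, K, L, N}; {O}; {J}; {M}; {G}; {F}.
That's 6 separate components.

6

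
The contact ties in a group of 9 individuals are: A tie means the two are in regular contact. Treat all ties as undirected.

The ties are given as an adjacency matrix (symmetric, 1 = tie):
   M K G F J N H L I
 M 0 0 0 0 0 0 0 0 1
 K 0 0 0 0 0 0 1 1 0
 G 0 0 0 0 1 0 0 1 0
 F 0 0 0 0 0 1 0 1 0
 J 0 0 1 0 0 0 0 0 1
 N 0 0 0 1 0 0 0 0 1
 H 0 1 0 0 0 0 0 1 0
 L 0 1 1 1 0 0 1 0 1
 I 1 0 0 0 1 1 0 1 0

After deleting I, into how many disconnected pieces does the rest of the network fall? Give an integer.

Without I, the remaining ties split the others into: {M}; {F, G, H, J, K, L, N}.
That's 2 separate components.

2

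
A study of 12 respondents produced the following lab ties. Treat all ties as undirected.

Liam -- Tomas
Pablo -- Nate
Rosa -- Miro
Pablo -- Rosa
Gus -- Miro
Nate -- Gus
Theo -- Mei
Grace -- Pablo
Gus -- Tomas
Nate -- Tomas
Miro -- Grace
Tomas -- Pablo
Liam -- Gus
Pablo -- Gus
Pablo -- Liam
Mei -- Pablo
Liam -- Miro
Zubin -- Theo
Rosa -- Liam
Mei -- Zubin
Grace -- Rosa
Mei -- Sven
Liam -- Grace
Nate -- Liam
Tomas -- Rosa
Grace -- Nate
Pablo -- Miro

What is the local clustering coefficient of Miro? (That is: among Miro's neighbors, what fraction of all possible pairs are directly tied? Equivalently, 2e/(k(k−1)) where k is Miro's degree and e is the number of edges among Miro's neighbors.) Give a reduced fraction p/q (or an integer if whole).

Miro's neighbors: Grace, Gus, Liam, Pablo, and Rosa (k = 5).
Possible neighbor pairs: C(5,2) = 10. Edges among them: Grace–Liam, Grace–Pablo, Grace–Rosa, Gus–Liam, Gus–Pablo, Liam–Pablo, Liam–Rosa, Pablo–Rosa → e = 8.
Clustering(Miro) = 8/10 = 4/5.

4/5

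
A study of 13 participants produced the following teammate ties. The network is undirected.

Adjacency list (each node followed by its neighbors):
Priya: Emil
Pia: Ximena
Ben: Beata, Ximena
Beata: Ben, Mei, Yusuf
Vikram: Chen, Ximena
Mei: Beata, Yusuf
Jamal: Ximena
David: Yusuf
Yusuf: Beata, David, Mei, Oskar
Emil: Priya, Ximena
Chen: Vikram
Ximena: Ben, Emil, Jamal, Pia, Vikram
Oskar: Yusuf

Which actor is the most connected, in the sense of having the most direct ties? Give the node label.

Degrees — Beata:3, Ben:2, Chen:1, David:1, Emil:2, Jamal:1, Mei:2, Oskar:1, Pia:1, Priya:1, Vikram:2, Ximena:5, Yusuf:4.
The maximum is 5, attained only by Ximena.

Ximena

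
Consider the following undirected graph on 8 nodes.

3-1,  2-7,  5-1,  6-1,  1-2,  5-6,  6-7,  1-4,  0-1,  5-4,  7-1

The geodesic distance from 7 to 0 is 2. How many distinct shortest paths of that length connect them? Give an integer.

1

The shortest distance is 2, and the only length-2 path is 7–1–0. So there is exactly 1 shortest path.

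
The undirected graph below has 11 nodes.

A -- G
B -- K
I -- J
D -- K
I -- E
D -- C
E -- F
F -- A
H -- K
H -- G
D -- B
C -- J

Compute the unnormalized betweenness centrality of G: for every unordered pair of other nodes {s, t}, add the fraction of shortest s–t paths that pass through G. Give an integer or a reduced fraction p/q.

Pairs whose geodesics pass through G — I–H: 1/2; C–A: 1/2; D–A: 1; D–F: 1/2; B–A: 1; B–F: 1; K–A: 1; K–F: 1; K–E: 1/2; H–A: 1; H–F: 1; H–E: 1.
All other pairs contribute 0.
Summing the contributions gives betweenness(G) = 10.

10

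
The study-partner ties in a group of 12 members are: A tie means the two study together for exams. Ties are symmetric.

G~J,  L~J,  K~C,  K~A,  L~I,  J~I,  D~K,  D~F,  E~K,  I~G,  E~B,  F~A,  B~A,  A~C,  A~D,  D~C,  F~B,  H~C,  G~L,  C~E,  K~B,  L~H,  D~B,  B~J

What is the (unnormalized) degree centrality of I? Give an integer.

3

I is directly tied to G, J, and L. That is 3 neighbors, so the degree of I is 3.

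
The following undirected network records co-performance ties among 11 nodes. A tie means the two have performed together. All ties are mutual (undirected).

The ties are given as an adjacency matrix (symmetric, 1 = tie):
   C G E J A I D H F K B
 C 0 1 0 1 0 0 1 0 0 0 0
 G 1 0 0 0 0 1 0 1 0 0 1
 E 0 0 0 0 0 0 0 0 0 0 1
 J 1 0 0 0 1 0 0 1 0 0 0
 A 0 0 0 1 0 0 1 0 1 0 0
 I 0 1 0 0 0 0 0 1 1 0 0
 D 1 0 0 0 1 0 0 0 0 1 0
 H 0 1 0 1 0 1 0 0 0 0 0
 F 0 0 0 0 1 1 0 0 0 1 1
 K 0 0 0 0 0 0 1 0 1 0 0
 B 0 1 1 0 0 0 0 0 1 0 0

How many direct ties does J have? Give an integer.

J is directly tied to A, C, and H. That is 3 neighbors, so the degree of J is 3.

3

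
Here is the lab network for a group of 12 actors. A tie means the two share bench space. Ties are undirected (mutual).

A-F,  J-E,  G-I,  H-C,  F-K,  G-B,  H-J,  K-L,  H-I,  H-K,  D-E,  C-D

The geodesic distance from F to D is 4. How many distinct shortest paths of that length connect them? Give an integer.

The shortest distance is 4, and the only length-4 path is F–K–H–C–D. So there is exactly 1 shortest path.

1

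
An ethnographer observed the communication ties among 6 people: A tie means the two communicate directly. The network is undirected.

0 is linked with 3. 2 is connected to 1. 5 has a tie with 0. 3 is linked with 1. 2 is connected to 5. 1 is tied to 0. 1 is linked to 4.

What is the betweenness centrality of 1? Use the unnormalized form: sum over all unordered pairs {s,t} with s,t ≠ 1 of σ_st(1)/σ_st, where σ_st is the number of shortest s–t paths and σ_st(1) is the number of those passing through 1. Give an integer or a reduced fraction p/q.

11/2

Pairs whose geodesics pass through 1 — 3–2: 1; 3–4: 1; 0–2: 1/2; 0–4: 1; 5–4: 2/2; 2–4: 1.
All other pairs contribute 0.
Summing the contributions gives betweenness(1) = 11/2.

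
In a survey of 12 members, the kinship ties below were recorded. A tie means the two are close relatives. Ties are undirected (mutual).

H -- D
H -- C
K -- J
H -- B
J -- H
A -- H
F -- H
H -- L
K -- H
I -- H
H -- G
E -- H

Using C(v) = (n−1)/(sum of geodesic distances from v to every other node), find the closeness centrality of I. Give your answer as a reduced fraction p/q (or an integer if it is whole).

11/21

Distances from I: A:2, B:2, C:2, D:2, E:2, F:2, G:2, H:1, J:2, K:2, L:2. Sum = 21.
n = 12, so closeness = 11/21.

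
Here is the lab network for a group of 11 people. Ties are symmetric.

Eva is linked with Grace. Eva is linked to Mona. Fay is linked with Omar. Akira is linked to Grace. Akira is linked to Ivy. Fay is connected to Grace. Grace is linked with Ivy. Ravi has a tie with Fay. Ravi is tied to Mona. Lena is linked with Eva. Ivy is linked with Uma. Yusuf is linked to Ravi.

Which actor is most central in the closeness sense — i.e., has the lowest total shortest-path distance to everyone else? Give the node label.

Farness (sum of distances to all others) for each node — Akira:24, Eva:20, Fay:19, Grace:17, Ivy:23, Lena:29, Mona:23, Omar:28, Ravi:22, Uma:32, Yusuf:31.
The smallest farness is 17, for Grace, so Grace has the highest closeness.

Grace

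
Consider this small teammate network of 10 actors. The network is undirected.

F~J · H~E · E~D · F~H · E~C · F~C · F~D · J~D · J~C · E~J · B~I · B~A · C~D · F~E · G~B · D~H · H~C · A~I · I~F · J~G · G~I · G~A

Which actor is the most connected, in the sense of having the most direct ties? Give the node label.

Degrees — A:3, B:3, C:5, D:5, E:5, F:6, G:4, H:4, I:4, J:5.
The maximum is 6, attained only by F.

F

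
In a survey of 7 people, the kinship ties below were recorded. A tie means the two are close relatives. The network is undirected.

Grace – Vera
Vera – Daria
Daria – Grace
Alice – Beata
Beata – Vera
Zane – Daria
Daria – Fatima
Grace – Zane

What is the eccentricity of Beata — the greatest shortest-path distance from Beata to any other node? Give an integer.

3

Distances from Beata: Alice:1, Daria:2, Fatima:3, Grace:2, Vera:1, Zane:3.
The largest is 3 (to Fatima and Zane), so the eccentricity of Beata is 3.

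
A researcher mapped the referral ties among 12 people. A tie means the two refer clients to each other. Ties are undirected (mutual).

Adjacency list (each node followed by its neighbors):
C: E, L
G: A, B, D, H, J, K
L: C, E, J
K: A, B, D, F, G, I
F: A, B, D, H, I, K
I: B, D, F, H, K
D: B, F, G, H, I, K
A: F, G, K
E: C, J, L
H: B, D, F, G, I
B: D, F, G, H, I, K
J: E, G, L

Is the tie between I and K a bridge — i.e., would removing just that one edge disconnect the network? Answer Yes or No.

No

Even without that edge, I still reaches K via I – F – K, so the network stays connected. Not a bridge.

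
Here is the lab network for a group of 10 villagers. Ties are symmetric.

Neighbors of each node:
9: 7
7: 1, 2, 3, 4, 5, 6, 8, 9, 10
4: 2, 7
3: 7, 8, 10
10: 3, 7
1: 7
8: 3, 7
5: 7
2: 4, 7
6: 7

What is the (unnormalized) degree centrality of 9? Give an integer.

1

9 is directly tied to 7. That is 1 neighbor, so the degree of 9 is 1.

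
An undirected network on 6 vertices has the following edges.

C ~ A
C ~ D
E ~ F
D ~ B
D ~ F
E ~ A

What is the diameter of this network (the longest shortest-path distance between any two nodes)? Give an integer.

3

Eccentricity of each node (its greatest distance to any other): A:3, B:3, C:2, D:2, E:3, F:2.
The maximum eccentricity is 3, realized for instance by the pair B–A via B – D – C – A. So the diameter is 3.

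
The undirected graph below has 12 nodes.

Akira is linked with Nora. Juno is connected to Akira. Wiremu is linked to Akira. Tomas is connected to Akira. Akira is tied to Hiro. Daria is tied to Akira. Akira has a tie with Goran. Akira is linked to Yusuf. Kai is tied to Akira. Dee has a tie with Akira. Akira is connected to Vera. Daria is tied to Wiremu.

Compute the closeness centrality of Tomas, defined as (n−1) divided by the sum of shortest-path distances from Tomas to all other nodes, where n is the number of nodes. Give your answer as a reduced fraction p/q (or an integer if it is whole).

Distances from Tomas: Akira:1, Daria:2, Dee:2, Goran:2, Hiro:2, Juno:2, Kai:2, Nora:2, Vera:2, Wiremu:2, Yusuf:2. Sum = 21.
n = 12, so closeness = 11/21.

11/21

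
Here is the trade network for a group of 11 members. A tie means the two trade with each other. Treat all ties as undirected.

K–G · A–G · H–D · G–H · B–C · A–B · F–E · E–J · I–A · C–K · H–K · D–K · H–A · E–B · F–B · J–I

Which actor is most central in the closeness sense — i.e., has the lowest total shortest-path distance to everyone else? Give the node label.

Farness (sum of distances to all others) for each node — A:16, B:17, C:20, D:26, E:22, F:24, G:20, H:19, I:22, J:25, K:21.
The smallest farness is 16, for A, so A has the highest closeness.

A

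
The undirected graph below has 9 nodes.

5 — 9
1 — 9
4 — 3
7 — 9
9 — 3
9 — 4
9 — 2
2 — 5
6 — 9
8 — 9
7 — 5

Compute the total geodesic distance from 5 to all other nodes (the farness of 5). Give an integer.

Distances from 5: 1:2, 2:1, 3:2, 4:2, 6:2, 7:1, 8:2, 9:1.
Sum = 2 + 1 + 2 + 2 + 2 + 1 + 2 + 1 = 13.

13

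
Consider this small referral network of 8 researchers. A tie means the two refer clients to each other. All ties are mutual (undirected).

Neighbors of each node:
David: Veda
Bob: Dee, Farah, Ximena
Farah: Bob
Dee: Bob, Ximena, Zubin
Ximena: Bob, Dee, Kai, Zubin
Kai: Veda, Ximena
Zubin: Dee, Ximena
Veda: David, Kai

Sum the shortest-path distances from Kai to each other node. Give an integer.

Distances from Kai: Bob:2, David:2, Dee:2, Farah:3, Veda:1, Ximena:1, Zubin:2.
Sum = 2 + 2 + 2 + 3 + 1 + 1 + 2 = 13.

13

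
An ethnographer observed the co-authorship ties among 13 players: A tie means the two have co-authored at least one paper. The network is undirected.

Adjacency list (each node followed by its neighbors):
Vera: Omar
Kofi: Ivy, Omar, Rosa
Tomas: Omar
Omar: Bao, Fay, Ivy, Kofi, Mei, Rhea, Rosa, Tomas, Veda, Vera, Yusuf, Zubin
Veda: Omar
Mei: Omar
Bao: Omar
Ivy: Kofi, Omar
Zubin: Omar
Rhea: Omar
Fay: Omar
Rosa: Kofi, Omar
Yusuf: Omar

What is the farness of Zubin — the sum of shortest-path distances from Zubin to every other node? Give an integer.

Distances from Zubin: Bao:2, Fay:2, Ivy:2, Kofi:2, Mei:2, Omar:1, Rhea:2, Rosa:2, Tomas:2, Veda:2, Vera:2, Yusuf:2.
Sum = 2 + 2 + 2 + 2 + 2 + 1 + 2 + 2 + 2 + 2 + 2 + 2 = 23.

23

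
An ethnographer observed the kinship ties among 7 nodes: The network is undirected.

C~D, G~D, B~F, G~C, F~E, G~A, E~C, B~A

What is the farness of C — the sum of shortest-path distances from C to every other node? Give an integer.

Distances from C: A:2, B:3, D:1, E:1, F:2, G:1.
Sum = 2 + 3 + 1 + 1 + 2 + 1 = 10.

10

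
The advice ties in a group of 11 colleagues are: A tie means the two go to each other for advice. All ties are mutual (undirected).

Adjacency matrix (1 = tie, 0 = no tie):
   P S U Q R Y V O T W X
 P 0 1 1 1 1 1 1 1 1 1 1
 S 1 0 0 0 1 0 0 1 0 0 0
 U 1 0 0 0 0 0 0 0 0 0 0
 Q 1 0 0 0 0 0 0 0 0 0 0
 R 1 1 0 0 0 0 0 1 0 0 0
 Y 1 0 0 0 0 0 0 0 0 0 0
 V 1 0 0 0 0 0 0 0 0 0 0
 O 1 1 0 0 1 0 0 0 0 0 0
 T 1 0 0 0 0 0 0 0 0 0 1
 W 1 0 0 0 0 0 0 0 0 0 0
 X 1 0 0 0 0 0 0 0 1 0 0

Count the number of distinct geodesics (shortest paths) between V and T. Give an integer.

The shortest distance is 2, and the only length-2 path is V–P–T. So there is exactly 1 shortest path.

1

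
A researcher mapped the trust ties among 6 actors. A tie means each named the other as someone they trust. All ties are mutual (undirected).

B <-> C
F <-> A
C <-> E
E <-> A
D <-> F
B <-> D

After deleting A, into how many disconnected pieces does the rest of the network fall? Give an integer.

A's neighbors (E and F) remain reachable from one another through other ties, so the rest of the network stays in one piece.

1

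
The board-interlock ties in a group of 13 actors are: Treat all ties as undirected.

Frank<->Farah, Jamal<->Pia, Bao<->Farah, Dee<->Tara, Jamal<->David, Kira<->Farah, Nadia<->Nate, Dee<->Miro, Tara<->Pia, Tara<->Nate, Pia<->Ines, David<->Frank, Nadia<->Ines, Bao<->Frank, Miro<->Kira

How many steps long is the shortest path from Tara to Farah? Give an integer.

One shortest route is Tara – Dee – Miro – Kira – Farah, which uses 4 edges, and at distance 3 from Tara we only reach {David, Kira}, which does not include Farah. So d(Tara,Farah) = 4.

4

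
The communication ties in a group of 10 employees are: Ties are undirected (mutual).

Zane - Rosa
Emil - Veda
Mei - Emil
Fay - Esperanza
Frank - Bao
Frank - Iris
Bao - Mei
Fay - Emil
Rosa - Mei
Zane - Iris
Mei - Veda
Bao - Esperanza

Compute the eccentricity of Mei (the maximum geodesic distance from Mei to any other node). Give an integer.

3

Distances from Mei: Bao:1, Emil:1, Esperanza:2, Fay:2, Frank:2, Iris:3, Rosa:1, Veda:1, Zane:2.
The largest is 3 (to Iris), so the eccentricity of Mei is 3.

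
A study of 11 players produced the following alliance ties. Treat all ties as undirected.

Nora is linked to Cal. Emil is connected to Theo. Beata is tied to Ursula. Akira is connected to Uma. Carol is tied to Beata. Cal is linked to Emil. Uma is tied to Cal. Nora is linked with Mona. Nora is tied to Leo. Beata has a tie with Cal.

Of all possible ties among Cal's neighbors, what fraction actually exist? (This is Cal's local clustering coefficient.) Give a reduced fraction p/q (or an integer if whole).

0

Cal's neighbors: Beata, Emil, Nora, and Uma (k = 4).
Possible neighbor pairs: C(4,2) = 6. Edges among them: none → e = 0.
Clustering(Cal) = 0/6 = 0.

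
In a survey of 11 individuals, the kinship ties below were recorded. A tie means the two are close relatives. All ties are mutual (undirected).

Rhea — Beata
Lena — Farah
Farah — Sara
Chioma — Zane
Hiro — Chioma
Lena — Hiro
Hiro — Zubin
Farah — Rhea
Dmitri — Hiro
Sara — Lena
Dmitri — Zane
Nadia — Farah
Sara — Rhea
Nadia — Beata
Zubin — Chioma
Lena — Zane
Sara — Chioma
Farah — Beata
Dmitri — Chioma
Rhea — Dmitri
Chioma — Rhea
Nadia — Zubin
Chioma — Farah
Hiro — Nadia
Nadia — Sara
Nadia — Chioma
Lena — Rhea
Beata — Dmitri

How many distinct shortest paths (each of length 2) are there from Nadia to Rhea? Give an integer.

The shortest distance is 2. The length-2 paths are: Nadia–Sara–Rhea; Nadia–Chioma–Rhea; Nadia–Beata–Rhea; Nadia–Farah–Rhea.
That gives 4 distinct shortest paths.

4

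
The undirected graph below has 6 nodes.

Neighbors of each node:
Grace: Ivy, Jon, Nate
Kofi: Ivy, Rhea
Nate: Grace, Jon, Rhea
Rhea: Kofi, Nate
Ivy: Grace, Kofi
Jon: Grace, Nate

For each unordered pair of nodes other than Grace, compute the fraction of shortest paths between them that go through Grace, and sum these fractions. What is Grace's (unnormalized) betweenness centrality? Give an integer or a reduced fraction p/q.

5/2

Pairs whose geodesics pass through Grace — Jon–Kofi: 1/2; Jon–Ivy: 1; Nate–Ivy: 1.
All other pairs contribute 0.
Summing the contributions gives betweenness(Grace) = 5/2.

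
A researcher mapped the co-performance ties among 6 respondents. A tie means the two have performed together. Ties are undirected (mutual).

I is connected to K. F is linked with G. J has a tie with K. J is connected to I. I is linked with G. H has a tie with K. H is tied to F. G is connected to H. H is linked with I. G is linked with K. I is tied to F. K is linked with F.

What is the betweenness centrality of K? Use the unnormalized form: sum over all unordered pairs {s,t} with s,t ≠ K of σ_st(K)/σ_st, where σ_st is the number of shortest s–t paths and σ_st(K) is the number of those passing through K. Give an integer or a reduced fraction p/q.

3/2

Pairs whose geodesics pass through K — H–J: 1/2; J–F: 1/2; J–G: 1/2.
All other pairs contribute 0.
Summing the contributions gives betweenness(K) = 3/2.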